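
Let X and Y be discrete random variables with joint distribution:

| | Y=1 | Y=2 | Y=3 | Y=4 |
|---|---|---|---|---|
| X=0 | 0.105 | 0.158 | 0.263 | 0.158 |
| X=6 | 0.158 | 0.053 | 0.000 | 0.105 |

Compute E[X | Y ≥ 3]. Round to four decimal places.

1.1977

P(Y ≥ 3) = 0.526.
Σ X·P over the event = 0·(0.263) + 0·(0.158) + 6·(0.105) = 0.630.
E[X | Y ≥ 3] = (0.630) / (0.526) = 1.1977.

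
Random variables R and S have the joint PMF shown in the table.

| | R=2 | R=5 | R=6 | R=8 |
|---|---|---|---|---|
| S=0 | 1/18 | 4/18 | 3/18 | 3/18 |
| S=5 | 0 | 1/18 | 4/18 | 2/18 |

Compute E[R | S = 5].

45/7

P(S = 5) = 7/18.
Summing R·P(R=x,S=y) over the conditioning event gives 5/2.
E[R | S = 5] = (5/2) / (7/18) = 45/7.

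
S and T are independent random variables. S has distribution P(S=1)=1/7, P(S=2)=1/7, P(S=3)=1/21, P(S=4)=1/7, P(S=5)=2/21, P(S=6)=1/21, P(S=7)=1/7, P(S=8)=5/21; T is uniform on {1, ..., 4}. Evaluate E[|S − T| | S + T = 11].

17/4

P(S + T = 11) = 2/21.
Summing |S−T|·P(x,y) over outcomes with S + T = 11 gives 17/42.
E[|S − T| | S + T = 11] = (17/42) / (2/21) = 17/4.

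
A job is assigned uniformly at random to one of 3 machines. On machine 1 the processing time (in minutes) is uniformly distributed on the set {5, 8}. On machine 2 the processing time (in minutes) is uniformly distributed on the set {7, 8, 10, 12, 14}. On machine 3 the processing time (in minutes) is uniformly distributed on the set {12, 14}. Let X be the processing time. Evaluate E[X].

99/10

E[X | machine 1] = (5+8)/2 = 13/2.
E[X | machine 2] = (7+8+10+12+14)/5 = 51/5.
E[X | machine 3] = (12+14)/2 = 13.
By the law of total expectation,
E[X] = (1/3)·(13/2) + (1/3)·(51/5) + (1/3)·(13) = 99/10.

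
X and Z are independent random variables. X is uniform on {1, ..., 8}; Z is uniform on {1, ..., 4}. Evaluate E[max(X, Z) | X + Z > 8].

7

Outcomes with X + Z > 8: (5,4), (6,3), (6,4), (7,2), (7,3), (7,4), (8,1), (8,2), (8,3), (8,4), each with probability 1/32.
E[max(X, Z) | X + Z > 8] = (5 + 6 + 6 + 7 + 7 + 7 + 8 + 8 + 8 + 8) / 10 = 7.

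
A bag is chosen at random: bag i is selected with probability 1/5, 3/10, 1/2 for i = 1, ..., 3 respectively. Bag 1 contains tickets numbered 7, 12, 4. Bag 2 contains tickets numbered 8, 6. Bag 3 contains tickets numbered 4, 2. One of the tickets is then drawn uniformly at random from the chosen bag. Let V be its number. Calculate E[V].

E[V | bag 1] = (7+12+4)/3 = 23/3.
E[V | bag 2] = (8+6)/2 = 7.
E[V | bag 3] = (4+2)/2 = 3.
By the law of total expectation,
E[V] = (1/5)·(23/3) + (3/10)·(7) + (1/2)·(3) = 77/15.

77/15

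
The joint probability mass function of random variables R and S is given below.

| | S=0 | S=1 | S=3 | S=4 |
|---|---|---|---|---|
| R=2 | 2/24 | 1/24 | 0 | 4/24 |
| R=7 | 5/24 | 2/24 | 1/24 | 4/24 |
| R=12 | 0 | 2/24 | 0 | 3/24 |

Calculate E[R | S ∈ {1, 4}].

7

P(S ∈ {1, 4}) = 2/3.
Σ R·P over the event = 2·(1/24) + 2·(4/24) + 7·(2/24) + 7·(4/24) + 12·(2/24) + 12·(3/24) = 14/3.
E[R | S ∈ {1, 4}] = (14/3) / (2/3) = 7.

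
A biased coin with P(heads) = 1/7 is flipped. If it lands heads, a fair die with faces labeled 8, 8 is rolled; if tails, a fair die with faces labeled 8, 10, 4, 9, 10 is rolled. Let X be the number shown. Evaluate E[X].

E[X | heads] = (8+8)/2 = 8.
E[X | tails] = (8+10+4+9+10)/5 = 41/5.
E[X] = (1/7)·(8) + (6/7)·(41/5) = 286/35.

286/35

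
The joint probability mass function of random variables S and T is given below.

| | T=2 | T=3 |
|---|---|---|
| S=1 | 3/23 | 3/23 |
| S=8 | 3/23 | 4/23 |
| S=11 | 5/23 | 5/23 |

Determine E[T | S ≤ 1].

5/2

P(S ≤ 1) = 6/23.
Σ T·P over the event = 2·(3/23) + 3·(3/23) = 15/23.
E[T | S ≤ 1] = (15/23) / (6/23) = 5/2.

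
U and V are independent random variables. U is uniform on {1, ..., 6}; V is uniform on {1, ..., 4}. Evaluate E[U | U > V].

P(U > V) = 7/12.
Summing U·P(x,y) over outcomes with U > V gives 8/3.
E[U | U > V] = (8/3) / (7/12) = 32/7.

32/7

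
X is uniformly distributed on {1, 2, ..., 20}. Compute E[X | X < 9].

9/2

Given X < 9, X is equally likely to be any of {1, 2, 3, 4, 5, 6, 7, 8}.
E[X | X < 9] = (1 + 2 + 3 + 4 + 5 + 6 + 7 + 8) / 8 = 9/2.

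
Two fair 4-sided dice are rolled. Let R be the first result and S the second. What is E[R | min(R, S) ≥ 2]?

Outcomes with min(R, S) ≥ 2: (2,2), (2,3), (2,4), (3,2), (3,3), (3,4), (4,2), (4,3), (4,4), each with probability 1/16.
E[R | min(R, S) ≥ 2] = (2 + 2 + 2 + 3 + 3 + 3 + 4 + 4 + 4) / 9 = 3.

3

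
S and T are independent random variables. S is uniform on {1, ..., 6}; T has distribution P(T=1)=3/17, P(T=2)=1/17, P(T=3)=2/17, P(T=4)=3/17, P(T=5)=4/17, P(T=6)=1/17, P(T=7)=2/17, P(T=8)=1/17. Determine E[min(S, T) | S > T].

P(S > T) = 35/102.
Summing min(S,T)·P(x,y) over outcomes with S > T gives 5/6.
E[min(S, T) | S > T] = (5/6) / (35/102) = 17/7.

17/7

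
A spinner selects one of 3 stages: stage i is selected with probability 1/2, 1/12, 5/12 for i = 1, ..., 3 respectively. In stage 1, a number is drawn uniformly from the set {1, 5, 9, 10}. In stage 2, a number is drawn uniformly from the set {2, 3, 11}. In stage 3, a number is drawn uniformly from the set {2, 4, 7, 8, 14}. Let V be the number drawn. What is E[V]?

467/72

E[V | stage 1] = (1+5+9+10)/4 = 25/4.
E[V | stage 2] = (2+3+11)/3 = 16/3.
E[V | stage 3] = (2+4+7+8+14)/5 = 7.
E[V] = (1/2)·(25/4) + (1/12)·(16/3) + (5/12)·(7) = 467/72.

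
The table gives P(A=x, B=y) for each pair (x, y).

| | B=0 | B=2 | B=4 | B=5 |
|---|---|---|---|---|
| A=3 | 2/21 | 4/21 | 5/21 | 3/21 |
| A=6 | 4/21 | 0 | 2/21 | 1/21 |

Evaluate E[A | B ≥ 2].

P(B ≥ 2) = 5/7.
Summing A·P(A=x,B=y) over the conditioning event gives 18/7.
E[A | B ≥ 2] = (18/7) / (5/7) = 18/5.

18/5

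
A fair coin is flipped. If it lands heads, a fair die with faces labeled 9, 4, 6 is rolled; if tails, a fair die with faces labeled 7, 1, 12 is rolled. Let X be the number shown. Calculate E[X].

13/2

E[X | heads] = (9+4+6)/3 = 19/3.
E[X | tails] = (7+1+12)/3 = 20/3.
E[X] = (1/2)·(19/3) + (1/2)·(20/3) = 13/2.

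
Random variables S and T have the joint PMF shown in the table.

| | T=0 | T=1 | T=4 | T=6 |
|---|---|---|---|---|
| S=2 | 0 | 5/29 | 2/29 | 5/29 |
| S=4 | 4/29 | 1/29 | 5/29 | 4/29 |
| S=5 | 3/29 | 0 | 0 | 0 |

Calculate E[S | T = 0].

31/7

P(T = 0) = 7/29.
Σ S·P over the event = 4·(4/29) + 5·(3/29) = 31/29.
E[S | T = 0] = (31/29) / (7/29) = 31/7.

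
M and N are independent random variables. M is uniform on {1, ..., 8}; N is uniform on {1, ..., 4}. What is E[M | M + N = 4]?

2

Outcomes with M + N = 4: (1,3), (2,2), (3,1), each with probability 1/32.
E[M | M + N = 4] = (1 + 2 + 3) / 3 = 2.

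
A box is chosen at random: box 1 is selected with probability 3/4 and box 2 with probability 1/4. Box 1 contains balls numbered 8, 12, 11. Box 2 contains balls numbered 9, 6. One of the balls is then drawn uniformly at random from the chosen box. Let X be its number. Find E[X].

77/8

E[X | box 1] = (8+12+11)/3 = 31/3.
E[X | box 2] = (9+6)/2 = 15/2.
E[X] = (3/4)·(31/3) + (1/4)·(15/2) = 77/8.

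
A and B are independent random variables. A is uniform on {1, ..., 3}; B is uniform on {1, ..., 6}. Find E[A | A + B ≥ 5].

13/6

P(A + B ≥ 5) = 2/3.
Summing A·P(x,y) over outcomes with A + B ≥ 5 gives 13/9.
E[A | A + B ≥ 5] = (13/9) / (2/3) = 13/6.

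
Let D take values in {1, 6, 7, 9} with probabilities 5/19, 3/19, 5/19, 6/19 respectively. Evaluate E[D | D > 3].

107/14

P(D > 3) = 14/19.
Σ over the event: 6·3/19 + 7·5/19 + 9·6/19 = 107/19.
E[D | D > 3] = (107/19) / (14/19) = 107/14.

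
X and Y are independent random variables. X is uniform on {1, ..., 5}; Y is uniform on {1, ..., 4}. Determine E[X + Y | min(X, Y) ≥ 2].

13/2

P(min(X, Y) ≥ 2) = 3/5.
Summing (X+Y)·P(x,y) over outcomes with min(X, Y) ≥ 2 gives 39/10.
E[X + Y | min(X, Y) ≥ 2] = (39/10) / (3/5) = 13/2.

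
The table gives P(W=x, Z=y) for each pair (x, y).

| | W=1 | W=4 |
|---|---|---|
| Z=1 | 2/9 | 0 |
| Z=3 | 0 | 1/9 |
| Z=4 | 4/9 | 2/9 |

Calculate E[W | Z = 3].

4

P(Z = 3) = 1/9.
Summing W·P(W=x,Z=y) over the conditioning event gives 4/9.
E[W | Z = 3] = (4/9) / (1/9) = 4.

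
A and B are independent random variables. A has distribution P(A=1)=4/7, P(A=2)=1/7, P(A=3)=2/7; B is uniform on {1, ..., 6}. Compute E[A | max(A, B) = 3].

24/11

P(max(A, B) = 3) = 11/42.
Summing A·P(x,y) over outcomes with max(A, B) = 3 gives 4/7.
E[A | max(A, B) = 3] = (4/7) / (11/42) = 24/11.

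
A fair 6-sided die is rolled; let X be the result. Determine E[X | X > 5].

Given X > 5, X is equally likely to be any of {6}.
E[X | X > 5] = (6) / 1 = 6.

6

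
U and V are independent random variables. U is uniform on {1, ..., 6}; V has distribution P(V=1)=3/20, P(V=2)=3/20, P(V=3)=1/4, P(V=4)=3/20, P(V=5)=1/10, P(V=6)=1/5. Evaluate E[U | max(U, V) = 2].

P(max(U, V) = 2) = 3/40.
Summing U·P(x,y) over outcomes with max(U, V) = 2 gives 1/8.
E[U | max(U, V) = 2] = (1/8) / (3/40) = 5/3.

5/3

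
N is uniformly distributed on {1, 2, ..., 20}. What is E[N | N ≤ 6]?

7/2

Given N ≤ 6, N is equally likely to be any of {1, 2, 3, 4, 5, 6}.
E[N | N ≤ 6] = (1 + 2 + 3 + 4 + 5 + 6) / 6 = 7/2.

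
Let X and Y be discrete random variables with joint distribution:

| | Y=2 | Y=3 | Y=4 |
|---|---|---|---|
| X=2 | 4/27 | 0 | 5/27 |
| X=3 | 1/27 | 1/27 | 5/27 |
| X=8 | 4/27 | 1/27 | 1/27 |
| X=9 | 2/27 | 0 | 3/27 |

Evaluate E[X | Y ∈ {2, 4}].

P(Y ∈ {2, 4}) = 25/27.
Σ X·P over the event = 2·(4/27) + 2·(5/27) + 3·(1/27) + 3·(5/27) + 8·(4/27) + 8·(1/27) + 9·(2/27) + 9·(3/27) = 121/27.
E[X | Y ∈ {2, 4}] = (121/27) / (25/27) = 121/25.

121/25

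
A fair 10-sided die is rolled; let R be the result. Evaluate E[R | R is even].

Given R is even, R is equally likely to be any of {2, 4, 6, 8, 10}.
E[R | R is even] = (2 + 4 + 6 + 8 + 10) / 5 = 6.

6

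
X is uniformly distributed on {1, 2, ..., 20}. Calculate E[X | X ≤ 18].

P(X ≤ 18) = 9/10.
E[X | X ≤ 18] = (171/20) / (9/10) = 19/2.

19/2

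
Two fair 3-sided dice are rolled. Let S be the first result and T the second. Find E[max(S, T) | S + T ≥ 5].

Outcomes with S + T ≥ 5: (2,3), (3,2), (3,3), each with probability 1/9.
E[max(S, T) | S + T ≥ 5] = (3 + 3 + 3) / 3 = 3.

3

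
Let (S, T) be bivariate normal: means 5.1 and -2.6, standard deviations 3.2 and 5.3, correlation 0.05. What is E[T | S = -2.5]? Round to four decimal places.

-3.2294

The regression of T on S has slope ρ·σ_T/σ_S and passes through (μ_S, μ_T).
E[T | S=-2.5] = -2.6 + (0.05)·(5.3/3.2)·(-2.5 − (5.1)) = -2.6 + (0.082812)·(-7.6) = -3.2294.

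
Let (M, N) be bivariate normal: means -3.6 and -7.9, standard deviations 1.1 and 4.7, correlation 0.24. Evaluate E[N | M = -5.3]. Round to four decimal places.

The regression of N on M has slope ρ·σ_N/σ_M and passes through (μ_M, μ_N).
E[N | M=-5.3] = -7.9 + (0.24)·(4.7/1.1)·(-5.3 − (-3.6)) = -7.9 + (1.02545)·(-1.7) = -9.6433.

-9.6433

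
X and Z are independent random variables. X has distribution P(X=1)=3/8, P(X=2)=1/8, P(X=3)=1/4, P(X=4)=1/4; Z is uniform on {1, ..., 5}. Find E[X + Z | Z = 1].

P(Z = 1) = 1/5.
Summing (X+Z)·P(x,y) over outcomes with Z = 1 gives 27/40.
E[X + Z | Z = 1] = (27/40) / (1/5) = 27/8.

27/8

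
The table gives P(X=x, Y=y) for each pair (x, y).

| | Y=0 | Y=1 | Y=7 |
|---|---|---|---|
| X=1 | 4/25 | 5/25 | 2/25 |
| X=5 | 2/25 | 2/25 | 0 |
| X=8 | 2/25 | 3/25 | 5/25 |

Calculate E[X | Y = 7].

6

P(Y = 7) = 7/25.
Σ X·P over the event = 1·(2/25) + 8·(5/25) = 42/25.
E[X | Y = 7] = (42/25) / (7/25) = 6.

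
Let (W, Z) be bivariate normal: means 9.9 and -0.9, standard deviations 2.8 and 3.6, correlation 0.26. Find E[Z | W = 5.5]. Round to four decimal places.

-2.3709

E[Z | W=x] = μ_Z + ρ(σ_Z/σ_W)(x − μ_W) for jointly normal variables.
E[Z | W=5.5] = -0.9 + (0.26)·(3.6/2.8)·(5.5 − (9.9)) = -0.9 + (0.33429)·(-4.4) = -2.3709.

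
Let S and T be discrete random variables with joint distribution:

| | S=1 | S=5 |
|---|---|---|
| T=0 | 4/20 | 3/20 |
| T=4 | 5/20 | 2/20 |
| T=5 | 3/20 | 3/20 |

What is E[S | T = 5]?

3

P(T = 5) = 3/10.
Σ S·P over the event = 1·(3/20) + 5·(3/20) = 9/10.
E[S | T = 5] = (9/10) / (3/10) = 3.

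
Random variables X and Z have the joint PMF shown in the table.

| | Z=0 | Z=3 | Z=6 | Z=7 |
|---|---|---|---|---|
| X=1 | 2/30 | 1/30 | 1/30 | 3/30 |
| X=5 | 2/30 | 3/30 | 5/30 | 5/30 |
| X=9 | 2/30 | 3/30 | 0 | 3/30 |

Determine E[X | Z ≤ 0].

P(Z ≤ 0) = 1/5.
Σ X·P over the event = 1·(2/30) + 5·(2/30) + 9·(2/30) = 1.
E[X | Z ≤ 0] = (1) / (1/5) = 5.

5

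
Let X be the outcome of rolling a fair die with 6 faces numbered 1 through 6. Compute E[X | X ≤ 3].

2

Given X ≤ 3, X is equally likely to be any of {1, 2, 3}.
E[X | X ≤ 3] = (1 + 2 + 3) / 3 = 2.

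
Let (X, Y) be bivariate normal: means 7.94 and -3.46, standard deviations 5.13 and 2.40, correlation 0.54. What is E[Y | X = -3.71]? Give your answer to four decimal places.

E[Y | X=x] = μ_Y + ρ(σ_Y/σ_X)(x − μ_X) for jointly normal variables.
E[Y | X=-3.71] = -3.46 + (0.54)·(2.40/5.13)·(-3.71 − (7.94)) = -3.46 + (0.252632)·(-11.65) = -6.4032.

-6.4032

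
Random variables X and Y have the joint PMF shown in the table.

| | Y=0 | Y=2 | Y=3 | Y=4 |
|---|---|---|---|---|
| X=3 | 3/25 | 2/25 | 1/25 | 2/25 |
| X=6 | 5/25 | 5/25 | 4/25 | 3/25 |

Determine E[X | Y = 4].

24/5

P(Y = 4) = 1/5.
Summing X·P(X=x,Y=y) over the conditioning event gives 24/25.
E[X | Y = 4] = (24/25) / (1/5) = 24/5.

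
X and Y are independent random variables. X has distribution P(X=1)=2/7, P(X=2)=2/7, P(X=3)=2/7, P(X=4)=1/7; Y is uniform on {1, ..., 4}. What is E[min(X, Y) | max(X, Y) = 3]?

P(max(X, Y) = 3) = 5/14.
Summing min(X,Y)·P(x,y) over outcomes with max(X, Y) = 3 gives 9/14.
E[min(X, Y) | max(X, Y) = 3] = (9/14) / (5/14) = 9/5.

9/5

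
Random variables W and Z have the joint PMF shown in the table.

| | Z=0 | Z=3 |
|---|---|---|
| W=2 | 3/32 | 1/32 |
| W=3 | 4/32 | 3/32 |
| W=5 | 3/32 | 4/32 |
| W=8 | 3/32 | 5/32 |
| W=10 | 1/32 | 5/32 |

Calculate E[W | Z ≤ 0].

P(Z ≤ 0) = 7/16.
Σ W·P over the event = 2·(3/32) + 3·(4/32) + 5·(3/32) + 8·(3/32) + 10·(1/32) = 67/32.
E[W | Z ≤ 0] = (67/32) / (7/16) = 67/14.

67/14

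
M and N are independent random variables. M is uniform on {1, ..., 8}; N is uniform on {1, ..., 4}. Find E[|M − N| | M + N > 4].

P(M + N > 4) = 13/16.
Summing |M−N|·P(x,y) over outcomes with M + N > 4 gives 39/16.
E[|M − N| | M + N > 4] = (39/16) / (13/16) = 3.

3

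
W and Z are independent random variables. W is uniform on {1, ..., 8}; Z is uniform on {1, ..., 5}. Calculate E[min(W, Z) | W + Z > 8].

P(W + Z > 8) = 3/8.
Summing min(W,Z)·P(x,y) over outcomes with W + Z > 8 gives 27/20.
E[min(W, Z) | W + Z > 8] = (27/20) / (3/8) = 18/5.

18/5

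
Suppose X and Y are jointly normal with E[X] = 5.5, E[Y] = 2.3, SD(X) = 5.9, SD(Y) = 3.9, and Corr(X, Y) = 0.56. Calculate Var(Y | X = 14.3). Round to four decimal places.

The conditional variance in a bivariate normal is σ_Y²(1 − ρ²), independent of x.
Var(Y | X=14.3) = (3.9)²·(1 − (0.56)²) = 15.21·0.6864 = 10.4401.

10.4401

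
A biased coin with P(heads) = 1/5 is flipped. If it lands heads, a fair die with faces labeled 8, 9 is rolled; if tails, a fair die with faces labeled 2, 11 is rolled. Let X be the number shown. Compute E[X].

E[X | heads] = (8+9)/2 = 17/2.
E[X | tails] = (2+11)/2 = 13/2.
By the law of total expectation,
E[X] = (1/5)·(17/2) + (4/5)·(13/2) = 69/10.

69/10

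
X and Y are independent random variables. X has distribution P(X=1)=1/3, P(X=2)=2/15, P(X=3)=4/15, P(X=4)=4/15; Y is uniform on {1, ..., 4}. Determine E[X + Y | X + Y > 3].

89/16

P(X + Y > 3) = 4/5.
Summing (X+Y)·P(x,y) over outcomes with X + Y > 3 gives 89/20.
E[X + Y | X + Y > 3] = (89/20) / (4/5) = 89/16.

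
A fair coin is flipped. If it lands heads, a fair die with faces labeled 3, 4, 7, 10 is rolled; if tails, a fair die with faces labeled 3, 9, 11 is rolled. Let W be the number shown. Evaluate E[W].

41/6

E[W | heads] = (3+4+7+10)/4 = 6.
E[W | tails] = (3+9+11)/3 = 23/3.
By the law of total expectation,
E[W] = (1/2)·(6) + (1/2)·(23/3) = 41/6.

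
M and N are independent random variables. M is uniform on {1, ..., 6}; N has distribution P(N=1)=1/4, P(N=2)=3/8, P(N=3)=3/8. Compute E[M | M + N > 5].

P(M + N > 5) = 25/48.
Summing M·P(x,y) over outcomes with M + N > 5 gives 121/48.
E[M | M + N > 5] = (121/48) / (25/48) = 121/25.

121/25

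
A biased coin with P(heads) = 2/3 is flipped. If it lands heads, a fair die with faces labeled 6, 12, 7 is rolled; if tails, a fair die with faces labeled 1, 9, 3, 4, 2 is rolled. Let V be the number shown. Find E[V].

E[V | heads] = (6+12+7)/3 = 25/3.
E[V | tails] = (1+9+3+4+2)/5 = 19/5.
By the law of total expectation,
E[V] = (2/3)·(25/3) + (1/3)·(19/5) = 307/45.

307/45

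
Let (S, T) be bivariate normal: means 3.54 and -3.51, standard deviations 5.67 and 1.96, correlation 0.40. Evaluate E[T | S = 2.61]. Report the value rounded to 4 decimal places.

The regression of T on S has slope ρ·σ_T/σ_S and passes through (μ_S, μ_T).
E[T | S=2.61] = -3.51 + (0.40)·(1.96/5.67)·(2.61 − (3.54)) = -3.51 + (0.13827)·(-0.93) = -3.6386.

-3.6386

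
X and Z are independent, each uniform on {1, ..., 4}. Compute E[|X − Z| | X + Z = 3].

1

P(X + Z = 3) = 1/8.
Summing |X−Z|·P(x,y) over outcomes with X + Z = 3 gives 1/8.
E[|X − Z| | X + Z = 3] = (1/8) / (1/8) = 1.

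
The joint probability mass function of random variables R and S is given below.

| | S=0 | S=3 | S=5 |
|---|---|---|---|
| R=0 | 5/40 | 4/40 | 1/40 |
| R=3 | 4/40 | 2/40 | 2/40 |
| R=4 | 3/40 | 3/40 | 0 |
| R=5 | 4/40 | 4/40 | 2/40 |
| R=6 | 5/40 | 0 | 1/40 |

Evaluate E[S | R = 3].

P(R = 3) = 1/5.
Σ S·P over the event = 0·(4/40) + 3·(2/40) + 5·(2/40) = 2/5.
E[S | R = 3] = (2/5) / (1/5) = 2.

2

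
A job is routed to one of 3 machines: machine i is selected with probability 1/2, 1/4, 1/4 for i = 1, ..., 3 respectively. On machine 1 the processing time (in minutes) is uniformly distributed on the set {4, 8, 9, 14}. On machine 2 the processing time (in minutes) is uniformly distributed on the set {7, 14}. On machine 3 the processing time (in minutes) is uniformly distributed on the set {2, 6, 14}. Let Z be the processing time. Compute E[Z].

E[Z | machine 1] = (4+8+9+14)/4 = 35/4.
E[Z | machine 2] = (7+14)/2 = 21/2.
E[Z | machine 3] = (2+6+14)/3 = 22/3.
E[Z] = (1/2)·(35/4) + (1/4)·(21/2) + (1/4)·(22/3) = 53/6.

53/6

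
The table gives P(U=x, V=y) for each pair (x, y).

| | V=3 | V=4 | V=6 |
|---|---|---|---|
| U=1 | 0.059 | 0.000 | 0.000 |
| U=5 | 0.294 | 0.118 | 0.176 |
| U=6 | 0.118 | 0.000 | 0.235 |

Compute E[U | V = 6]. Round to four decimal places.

5.5718

P(V = 6) = 0.411.
Σ U·P over the event = 5·(0.176) + 6·(0.235) = 2.290.
E[U | V = 6] = (2.290) / (0.411) = 5.5718.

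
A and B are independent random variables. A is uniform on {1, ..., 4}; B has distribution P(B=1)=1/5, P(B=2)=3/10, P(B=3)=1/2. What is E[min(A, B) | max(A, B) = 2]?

11/8

P(max(A, B) = 2) = 1/5.
Summing min(A,B)·P(x,y) over outcomes with max(A, B) = 2 gives 11/40.
E[min(A, B) | max(A, B) = 2] = (11/40) / (1/5) = 11/8.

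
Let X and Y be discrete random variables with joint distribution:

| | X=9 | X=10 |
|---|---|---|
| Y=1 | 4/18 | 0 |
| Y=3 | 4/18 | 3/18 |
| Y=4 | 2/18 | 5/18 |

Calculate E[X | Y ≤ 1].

P(Y ≤ 1) = 2/9.
Σ X·P over the event = 9·(4/18) = 2.
E[X | Y ≤ 1] = (2) / (2/9) = 9.

9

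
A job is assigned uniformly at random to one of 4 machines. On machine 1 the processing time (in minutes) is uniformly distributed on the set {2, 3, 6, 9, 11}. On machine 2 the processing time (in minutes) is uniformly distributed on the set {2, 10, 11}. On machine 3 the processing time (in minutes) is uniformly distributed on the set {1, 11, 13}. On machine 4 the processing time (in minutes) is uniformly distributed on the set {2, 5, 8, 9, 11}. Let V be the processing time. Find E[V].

E[V | machine 1] = (2+3+6+9+11)/5 = 31/5.
E[V | machine 2] = (2+10+11)/3 = 23/3.
E[V | machine 3] = (1+11+13)/3 = 25/3.
E[V | machine 4] = (2+5+8+9+11)/5 = 7.
By the law of total expectation,
E[V] = (1/4)·(31/5) + (1/4)·(23/3) + (1/4)·(25/3) + (1/4)·(7) = 73/10.

73/10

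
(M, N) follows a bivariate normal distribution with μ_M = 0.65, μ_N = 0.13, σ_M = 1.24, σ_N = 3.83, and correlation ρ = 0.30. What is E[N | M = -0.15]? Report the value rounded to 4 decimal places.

The regression of N on M has slope ρ·σ_N/σ_M and passes through (μ_M, μ_N).
E[N | M=-0.15] = 0.13 + (0.30)·(3.83/1.24)·(-0.15 − (0.65)) = 0.13 + (0.92661)·(-0.8) = -0.6113.

-0.6113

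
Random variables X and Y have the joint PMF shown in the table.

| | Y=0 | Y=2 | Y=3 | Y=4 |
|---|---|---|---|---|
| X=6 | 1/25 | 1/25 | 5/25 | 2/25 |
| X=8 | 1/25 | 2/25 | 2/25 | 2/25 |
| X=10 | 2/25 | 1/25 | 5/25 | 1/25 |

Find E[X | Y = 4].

38/5

P(Y = 4) = 1/5.
Σ X·P over the event = 6·(2/25) + 8·(2/25) + 10·(1/25) = 38/25.
E[X | Y = 4] = (38/25) / (1/5) = 38/5.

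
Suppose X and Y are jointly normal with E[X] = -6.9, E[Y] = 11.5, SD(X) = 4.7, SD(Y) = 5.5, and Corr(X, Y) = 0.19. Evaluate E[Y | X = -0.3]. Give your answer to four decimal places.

12.9674

The regression of Y on X has slope ρ·σ_Y/σ_X and passes through (μ_X, μ_Y).
E[Y | X=-0.3] = 11.5 + (0.19)·(5.5/4.7)·(-0.3 − (-6.9)) = 11.5 + (0.22234)·(6.6) = 12.9674.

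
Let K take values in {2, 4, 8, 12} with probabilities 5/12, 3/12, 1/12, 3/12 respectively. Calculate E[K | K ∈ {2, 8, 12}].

6

P(K ∈ {2, 8, 12}) = 3/4.
Σ over the event: 2·5/12 + 8·1/12 + 12·1/4 = 9/2.
E[K | K ∈ {2, 8, 12}] = (9/2) / (3/4) = 6.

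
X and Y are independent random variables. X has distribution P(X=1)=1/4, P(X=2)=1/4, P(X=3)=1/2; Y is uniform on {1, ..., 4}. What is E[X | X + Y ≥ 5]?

P(X + Y ≥ 5) = 9/16.
Summing X·P(x,y) over outcomes with X + Y ≥ 5 gives 23/16.
E[X | X + Y ≥ 5] = (23/16) / (9/16) = 23/9.

23/9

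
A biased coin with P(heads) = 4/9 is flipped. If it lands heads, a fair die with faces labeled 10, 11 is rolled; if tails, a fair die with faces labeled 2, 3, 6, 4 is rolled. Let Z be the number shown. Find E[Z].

27/4

E[Z | heads] = (10+11)/2 = 21/2.
E[Z | tails] = (2+3+6+4)/4 = 15/4.
By the law of total expectation,
E[Z] = (4/9)·(21/2) + (5/9)·(15/4) = 27/4.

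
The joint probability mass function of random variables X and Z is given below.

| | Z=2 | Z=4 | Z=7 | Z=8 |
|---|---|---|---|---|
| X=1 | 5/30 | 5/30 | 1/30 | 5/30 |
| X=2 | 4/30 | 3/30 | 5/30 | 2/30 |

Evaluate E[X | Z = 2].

13/9

P(Z = 2) = 3/10.
Summing X·P(X=x,Z=y) over the conditioning event gives 13/30.
E[X | Z = 2] = (13/30) / (3/10) = 13/9.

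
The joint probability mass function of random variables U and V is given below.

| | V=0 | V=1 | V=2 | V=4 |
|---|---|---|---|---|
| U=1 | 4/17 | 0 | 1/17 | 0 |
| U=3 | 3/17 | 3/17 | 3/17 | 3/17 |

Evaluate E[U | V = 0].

13/7

P(V = 0) = 7/17.
Σ U·P over the event = 1·(4/17) + 3·(3/17) = 13/17.
E[U | V = 0] = (13/17) / (7/17) = 13/7.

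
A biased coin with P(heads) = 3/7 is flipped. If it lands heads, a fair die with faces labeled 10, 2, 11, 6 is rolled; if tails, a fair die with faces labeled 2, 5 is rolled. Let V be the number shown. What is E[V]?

E[V | heads] = (10+2+11+6)/4 = 29/4.
E[V | tails] = (2+5)/2 = 7/2.
By the law of total expectation,
E[V] = (3/7)·(29/4) + (4/7)·(7/2) = 143/28.

143/28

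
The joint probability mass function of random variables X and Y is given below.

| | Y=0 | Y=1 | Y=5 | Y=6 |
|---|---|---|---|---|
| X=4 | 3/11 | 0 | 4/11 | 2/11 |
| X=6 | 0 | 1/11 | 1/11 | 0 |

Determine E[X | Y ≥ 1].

P(Y ≥ 1) = 8/11.
Σ X·P over the event = 4·(4/11) + 4·(2/11) + 6·(1/11) + 6·(1/11) = 36/11.
E[X | Y ≥ 1] = (36/11) / (8/11) = 9/2.

9/2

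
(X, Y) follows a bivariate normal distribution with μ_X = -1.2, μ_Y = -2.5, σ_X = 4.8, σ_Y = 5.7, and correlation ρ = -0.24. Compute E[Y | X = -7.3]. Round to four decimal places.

The regression of Y on X has slope ρ·σ_Y/σ_X and passes through (μ_X, μ_Y).
E[Y | X=-7.3] = -2.5 + (-0.24)·(5.7/4.8)·(-7.3 − (-1.2)) = -2.5 + (-0.285)·(-6.1) = -0.7615.

-0.7615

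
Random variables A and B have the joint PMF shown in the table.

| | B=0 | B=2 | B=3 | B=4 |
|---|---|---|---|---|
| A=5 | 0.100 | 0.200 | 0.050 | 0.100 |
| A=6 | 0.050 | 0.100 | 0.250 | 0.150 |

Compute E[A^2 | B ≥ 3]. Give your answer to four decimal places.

P(B ≥ 3) = 0.550.
Σ A^2·P over the event = 25·(0.050) + 25·(0.100) + 36·(0.250) + 36·(0.150) = 18.150.
E[A^2 | B ≥ 3] = (18.150) / (0.550) = 33.0000.

33.0000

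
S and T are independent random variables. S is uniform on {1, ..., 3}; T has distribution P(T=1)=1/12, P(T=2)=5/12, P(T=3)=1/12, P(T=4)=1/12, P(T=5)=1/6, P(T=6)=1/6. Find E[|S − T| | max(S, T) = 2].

P(max(S, T) = 2) = 11/36.
Summing |S−T|·P(x,y) over outcomes with max(S, T) = 2 gives 1/6.
E[|S − T| | max(S, T) = 2] = (1/6) / (11/36) = 6/11.

6/11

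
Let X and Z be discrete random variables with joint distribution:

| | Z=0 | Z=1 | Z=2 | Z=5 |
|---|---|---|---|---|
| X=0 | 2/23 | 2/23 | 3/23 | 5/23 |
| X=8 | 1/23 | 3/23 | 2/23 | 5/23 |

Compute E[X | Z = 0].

8/3

P(Z = 0) = 3/23.
Σ X·P over the event = 0·(2/23) + 8·(1/23) = 8/23.
E[X | Z = 0] = (8/23) / (3/23) = 8/3.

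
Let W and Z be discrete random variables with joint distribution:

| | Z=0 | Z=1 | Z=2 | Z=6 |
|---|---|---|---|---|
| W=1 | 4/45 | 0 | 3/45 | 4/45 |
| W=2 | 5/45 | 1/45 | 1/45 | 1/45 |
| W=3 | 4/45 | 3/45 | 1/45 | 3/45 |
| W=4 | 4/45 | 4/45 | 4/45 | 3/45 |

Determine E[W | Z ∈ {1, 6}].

P(Z ∈ {1, 6}) = 19/45.
Σ W·P over the event = 1·(4/45) + 2·(1/45) + 2·(1/45) + 3·(3/45) + 3·(3/45) + 4·(4/45) + 4·(3/45) = 6/5.
E[W | Z ∈ {1, 6}] = (6/5) / (19/45) = 54/19.

54/19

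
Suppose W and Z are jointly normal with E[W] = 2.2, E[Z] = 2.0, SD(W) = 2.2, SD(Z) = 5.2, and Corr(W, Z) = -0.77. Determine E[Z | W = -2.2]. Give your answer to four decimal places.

10.0080

E[Z | W=x] = μ_Z + ρ(σ_Z/σ_W)(x − μ_W) for jointly normal variables.
E[Z | W=-2.2] = 2.0 + (-0.77)·(5.2/2.2)·(-2.2 − (2.2)) = 2.0 + (-1.82)·(-4.4) = 10.0080.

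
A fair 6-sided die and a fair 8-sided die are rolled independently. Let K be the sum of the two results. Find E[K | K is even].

8

P(K is even) = 1/2.
Σ over the event: 2·1/48 + 4·1/16 + 6·5/48 + 8·1/8 + 10·5/48 + 12·1/16 + 14·1/48 = 4.
E[K | K is even] = (4) / (1/2) = 8.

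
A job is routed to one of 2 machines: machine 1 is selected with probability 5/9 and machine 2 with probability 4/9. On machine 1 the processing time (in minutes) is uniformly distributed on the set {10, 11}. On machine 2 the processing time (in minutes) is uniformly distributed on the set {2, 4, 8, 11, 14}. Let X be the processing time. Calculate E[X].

93/10

E[X | machine 1] = (10+11)/2 = 21/2.
E[X | machine 2] = (2+4+8+11+14)/5 = 39/5.
By the law of total expectation,
E[X] = (5/9)·(21/2) + (4/9)·(39/5) = 93/10.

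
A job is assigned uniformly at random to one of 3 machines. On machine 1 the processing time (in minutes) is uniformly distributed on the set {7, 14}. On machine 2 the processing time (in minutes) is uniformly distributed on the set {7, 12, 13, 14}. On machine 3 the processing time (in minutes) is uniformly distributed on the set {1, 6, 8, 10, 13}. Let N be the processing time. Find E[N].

148/15

E[N | machine 1] = (7+14)/2 = 21/2.
E[N | machine 2] = (7+12+13+14)/4 = 23/2.
E[N | machine 3] = (1+6+8+10+13)/5 = 38/5.
E[N] = (1/3)·(21/2) + (1/3)·(23/2) + (1/3)·(38/5) = 148/15.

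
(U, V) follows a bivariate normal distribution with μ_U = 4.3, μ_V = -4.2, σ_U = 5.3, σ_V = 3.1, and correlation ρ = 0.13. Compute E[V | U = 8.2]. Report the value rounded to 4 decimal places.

For a bivariate normal, E[V | U=x] = μ_V + ρ·(σ_V/σ_U)·(x − μ_U).
E[V | U=8.2] = -4.2 + (0.13)·(3.1/5.3)·(8.2 − (4.3)) = -4.2 + (0.076038)·(3.9) = -3.9035.

-3.9035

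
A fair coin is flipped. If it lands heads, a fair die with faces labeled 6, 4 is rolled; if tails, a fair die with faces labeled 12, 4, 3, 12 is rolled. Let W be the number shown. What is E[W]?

51/8

E[W | heads] = (6+4)/2 = 5.
E[W | tails] = (12+4+3+12)/4 = 31/4.
E[W] = (1/2)·(5) + (1/2)·(31/4) = 51/8.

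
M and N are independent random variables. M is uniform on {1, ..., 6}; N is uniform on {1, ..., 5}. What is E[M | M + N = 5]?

P(M + N = 5) = 2/15.
Summing M·P(x,y) over outcomes with M + N = 5 gives 1/3.
E[M | M + N = 5] = (1/3) / (2/15) = 5/2.

5/2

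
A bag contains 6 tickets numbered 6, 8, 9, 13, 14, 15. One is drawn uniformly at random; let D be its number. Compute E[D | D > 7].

P(D > 7) = 5/6.
Σ over the event: 8·1/6 + 9·1/6 + 13·1/6 + 14·1/6 + 15·1/6 = 59/6.
E[D | D > 7] = (59/6) / (5/6) = 59/5.

59/5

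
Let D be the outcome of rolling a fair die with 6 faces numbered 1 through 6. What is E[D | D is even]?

Given D is even, D is equally likely to be any of {2, 4, 6}.
E[D | D is even] = (2 + 4 + 6) / 3 = 4.

4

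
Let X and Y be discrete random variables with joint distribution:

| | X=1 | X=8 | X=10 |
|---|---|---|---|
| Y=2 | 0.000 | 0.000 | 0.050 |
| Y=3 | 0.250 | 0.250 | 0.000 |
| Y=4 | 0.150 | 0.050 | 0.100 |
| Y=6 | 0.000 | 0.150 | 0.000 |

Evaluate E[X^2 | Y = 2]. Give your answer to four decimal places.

100.0000

P(Y = 2) = 0.050.
Σ X^2·P over the event = 100·(0.050) = 5.000.
E[X^2 | Y = 2] = (5.000) / (0.050) = 100.0000.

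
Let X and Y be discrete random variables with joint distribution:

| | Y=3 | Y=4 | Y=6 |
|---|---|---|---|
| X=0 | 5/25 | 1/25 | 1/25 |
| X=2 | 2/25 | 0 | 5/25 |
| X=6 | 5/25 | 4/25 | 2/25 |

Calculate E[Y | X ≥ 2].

79/18

P(X ≥ 2) = 18/25.
Σ Y·P over the event = 3·(2/25) + 6·(5/25) + 3·(5/25) + 4·(4/25) + 6·(2/25) = 79/25.
E[Y | X ≥ 2] = (79/25) / (18/25) = 79/18.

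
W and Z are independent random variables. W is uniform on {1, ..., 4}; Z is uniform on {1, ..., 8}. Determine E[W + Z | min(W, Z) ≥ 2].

P(min(W, Z) ≥ 2) = 21/32.
Summing (W+Z)·P(x,y) over outcomes with min(W, Z) ≥ 2 gives 21/4.
E[W + Z | min(W, Z) ≥ 2] = (21/4) / (21/32) = 8.

8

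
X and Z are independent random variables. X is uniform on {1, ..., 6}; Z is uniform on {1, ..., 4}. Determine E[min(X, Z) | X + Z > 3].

47/21

P(X + Z > 3) = 7/8.
Summing min(X,Z)·P(x,y) over outcomes with X + Z > 3 gives 47/24.
E[min(X, Z) | X + Z > 3] = (47/24) / (7/8) = 47/21.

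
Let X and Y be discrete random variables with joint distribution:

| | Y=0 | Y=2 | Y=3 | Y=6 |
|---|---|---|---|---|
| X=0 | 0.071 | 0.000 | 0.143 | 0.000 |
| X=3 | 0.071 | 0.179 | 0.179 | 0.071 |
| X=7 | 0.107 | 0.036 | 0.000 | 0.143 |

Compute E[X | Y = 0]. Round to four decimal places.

3.8635

P(Y = 0) = 0.249.
Summing X·P(X=x,Y=y) over the conditioning event gives 0.962.
E[X | Y = 0] = (0.962) / (0.249) = 3.8635.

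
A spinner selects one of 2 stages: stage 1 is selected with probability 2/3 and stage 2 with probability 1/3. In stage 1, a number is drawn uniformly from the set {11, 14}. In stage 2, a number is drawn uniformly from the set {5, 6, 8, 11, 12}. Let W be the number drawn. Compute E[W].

167/15

E[W | stage 1] = (11+14)/2 = 25/2.
E[W | stage 2] = (5+6+8+11+12)/5 = 42/5.
E[W] = (2/3)·(25/2) + (1/3)·(42/5) = 167/15.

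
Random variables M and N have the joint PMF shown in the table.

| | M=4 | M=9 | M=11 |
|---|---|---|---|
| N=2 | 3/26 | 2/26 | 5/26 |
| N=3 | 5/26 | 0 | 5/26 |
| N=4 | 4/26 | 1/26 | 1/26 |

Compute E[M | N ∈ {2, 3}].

P(N ∈ {2, 3}) = 10/13.
Σ M·P over the event = 4·(3/26) + 4·(5/26) + 9·(2/26) + 11·(5/26) + 11·(5/26) = 80/13.
E[M | N ∈ {2, 3}] = (80/13) / (10/13) = 8.

8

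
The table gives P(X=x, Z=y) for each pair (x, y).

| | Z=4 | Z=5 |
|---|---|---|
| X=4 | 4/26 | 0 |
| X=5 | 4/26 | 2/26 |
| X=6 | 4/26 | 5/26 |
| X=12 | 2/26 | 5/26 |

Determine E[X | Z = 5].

25/3

P(Z = 5) = 6/13.
Σ X·P over the event = 5·(2/26) + 6·(5/26) + 12·(5/26) = 50/13.
E[X | Z = 5] = (50/13) / (6/13) = 25/3.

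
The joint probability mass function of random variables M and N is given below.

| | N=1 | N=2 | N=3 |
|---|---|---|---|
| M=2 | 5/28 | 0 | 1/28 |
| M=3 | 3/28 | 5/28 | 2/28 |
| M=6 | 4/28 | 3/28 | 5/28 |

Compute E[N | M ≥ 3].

P(M ≥ 3) = 11/14.
Σ N·P over the event = 1·(3/28) + 2·(5/28) + 3·(2/28) + 1·(4/28) + 2·(3/28) + 3·(5/28) = 11/7.
E[N | M ≥ 3] = (11/7) / (11/14) = 2.

2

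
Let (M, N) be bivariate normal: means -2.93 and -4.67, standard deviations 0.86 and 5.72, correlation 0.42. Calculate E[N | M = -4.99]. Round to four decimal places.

-10.4246

The regression of N on M has slope ρ·σ_N/σ_M and passes through (μ_M, μ_N).
E[N | M=-4.99] = -4.67 + (0.42)·(5.72/0.86)·(-4.99 − (-2.93)) = -4.67 + (2.7935)·(-2.06) = -10.4246.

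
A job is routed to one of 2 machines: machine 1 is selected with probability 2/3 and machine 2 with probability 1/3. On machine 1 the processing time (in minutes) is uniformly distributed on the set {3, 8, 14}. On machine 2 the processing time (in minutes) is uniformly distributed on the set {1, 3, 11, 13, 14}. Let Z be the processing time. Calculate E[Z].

E[Z | machine 1] = (3+8+14)/3 = 25/3.
E[Z | machine 2] = (1+3+11+13+14)/5 = 42/5.
By the law of total expectation,
E[Z] = (2/3)·(25/3) + (1/3)·(42/5) = 376/45.

376/45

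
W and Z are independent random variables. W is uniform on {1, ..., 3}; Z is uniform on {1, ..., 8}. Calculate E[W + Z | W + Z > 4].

68/9

P(W + Z > 4) = 3/4.
Summing (W+Z)·P(x,y) over outcomes with W + Z > 4 gives 17/3.
E[W + Z | W + Z > 4] = (17/3) / (3/4) = 68/9.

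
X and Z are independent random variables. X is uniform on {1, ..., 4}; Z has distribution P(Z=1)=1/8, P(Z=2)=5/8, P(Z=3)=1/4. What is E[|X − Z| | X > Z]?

23/15

P(X > Z) = 15/32.
Summing |X−Z|·P(x,y) over outcomes with X > Z gives 23/32.
E[|X − Z| | X > Z] = (23/32) / (15/32) = 23/15.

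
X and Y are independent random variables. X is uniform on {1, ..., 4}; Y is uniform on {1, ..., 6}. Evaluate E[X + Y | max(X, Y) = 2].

Outcomes with max(X, Y) = 2: (1,2), (2,1), (2,2), each with probability 1/24.
E[X + Y | max(X, Y) = 2] = (3 + 3 + 4) / 3 = 10/3.

10/3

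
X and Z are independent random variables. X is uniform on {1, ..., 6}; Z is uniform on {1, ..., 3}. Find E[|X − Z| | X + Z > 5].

Outcomes with X + Z > 5: (3,3), (4,2), (4,3), (5,1), (5,2), (5,3), (6,1), (6,2), (6,3), each with probability 1/18.
E[|X − Z| | X + Z > 5] = (0 + 2 + 1 + 4 + 3 + 2 + 5 + 4 + 3) / 9 = 8/3.

8/3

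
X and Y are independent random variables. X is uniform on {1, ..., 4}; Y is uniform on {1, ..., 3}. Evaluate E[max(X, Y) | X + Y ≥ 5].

Outcomes with X + Y ≥ 5: (2,3), (3,2), (3,3), (4,1), (4,2), (4,3), each with probability 1/12.
E[max(X, Y) | X + Y ≥ 5] = (3 + 3 + 3 + 4 + 4 + 4) / 6 = 7/2.

7/2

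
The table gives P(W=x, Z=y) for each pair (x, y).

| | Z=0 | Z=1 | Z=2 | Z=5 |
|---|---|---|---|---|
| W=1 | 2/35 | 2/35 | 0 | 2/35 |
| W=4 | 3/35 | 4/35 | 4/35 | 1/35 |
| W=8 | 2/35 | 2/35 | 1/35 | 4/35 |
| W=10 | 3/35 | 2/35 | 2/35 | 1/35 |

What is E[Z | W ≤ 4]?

29/18

P(W ≤ 4) = 18/35.
Σ Z·P over the event = 0·(2/35) + 1·(2/35) + 5·(2/35) + 0·(3/35) + 1·(4/35) + 2·(4/35) + 5·(1/35) = 29/35.
E[Z | W ≤ 4] = (29/35) / (18/35) = 29/18.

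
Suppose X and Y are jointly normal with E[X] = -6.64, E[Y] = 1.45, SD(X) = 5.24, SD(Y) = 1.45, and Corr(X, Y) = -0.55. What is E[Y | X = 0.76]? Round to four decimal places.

The regression of Y on X has slope ρ·σ_Y/σ_X and passes through (μ_X, μ_Y).
E[Y | X=0.76] = 1.45 + (-0.55)·(1.45/5.24)·(0.76 − (-6.64)) = 1.45 + (-0.15219)·(7.4) = 0.3238.

0.3238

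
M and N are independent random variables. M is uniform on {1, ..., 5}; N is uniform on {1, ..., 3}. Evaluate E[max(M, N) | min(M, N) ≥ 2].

Outcomes with min(M, N) ≥ 2: (2,2), (2,3), (3,2), (3,3), (4,2), (4,3), (5,2), (5,3), each with probability 1/15.
E[max(M, N) | min(M, N) ≥ 2] = (2 + 3 + 3 + 3 + 4 + 4 + 5 + 5) / 8 = 29/8.

29/8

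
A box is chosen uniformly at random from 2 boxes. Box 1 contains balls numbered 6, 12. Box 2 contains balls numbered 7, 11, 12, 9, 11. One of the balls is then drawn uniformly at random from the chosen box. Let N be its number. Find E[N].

E[N | box 1] = (6+12)/2 = 9.
E[N | box 2] = (7+11+12+9+11)/5 = 10.
By the law of total expectation,
E[N] = (1/2)·(9) + (1/2)·(10) = 19/2.

19/2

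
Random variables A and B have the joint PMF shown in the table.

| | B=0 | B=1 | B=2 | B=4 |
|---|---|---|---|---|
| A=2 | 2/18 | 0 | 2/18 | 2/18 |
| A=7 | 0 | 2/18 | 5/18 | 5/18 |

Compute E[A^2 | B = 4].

P(B = 4) = 7/18.
Σ A^2·P over the event = 4·(2/18) + 49·(5/18) = 253/18.
E[A^2 | B = 4] = (253/18) / (7/18) = 253/7.

253/7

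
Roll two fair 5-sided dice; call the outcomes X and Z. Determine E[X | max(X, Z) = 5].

Outcomes with max(X, Z) = 5: (1,5), (2,5), (3,5), (4,5), (5,1), (5,2), (5,3), (5,4), (5,5), each with probability 1/25.
E[X | max(X, Z) = 5] = (1 + 2 + 3 + 4 + 5 + 5 + 5 + 5 + 5) / 9 = 35/9.

35/9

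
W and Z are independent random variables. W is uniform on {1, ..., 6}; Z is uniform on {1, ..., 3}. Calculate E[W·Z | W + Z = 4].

Outcomes with W + Z = 4: (1,3), (2,2), (3,1), each with probability 1/18.
E[W·Z | W + Z = 4] = (3 + 4 + 3) / 3 = 10/3.

10/3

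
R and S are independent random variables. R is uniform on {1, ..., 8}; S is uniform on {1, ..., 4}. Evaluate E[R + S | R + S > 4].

102/13

P(R + S > 4) = 13/16.
Summing (R+S)·P(x,y) over outcomes with R + S > 4 gives 51/8.
E[R + S | R + S > 4] = (51/8) / (13/16) = 102/13.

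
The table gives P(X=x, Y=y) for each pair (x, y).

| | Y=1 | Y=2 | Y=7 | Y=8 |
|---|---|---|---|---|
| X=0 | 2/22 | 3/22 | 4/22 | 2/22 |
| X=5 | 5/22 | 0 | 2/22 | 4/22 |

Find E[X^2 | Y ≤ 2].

25/2

P(Y ≤ 2) = 5/11.
Σ X^2·P over the event = 0·(2/22) + 0·(3/22) + 25·(5/22) = 125/22.
E[X^2 | Y ≤ 2] = (125/22) / (5/11) = 25/2.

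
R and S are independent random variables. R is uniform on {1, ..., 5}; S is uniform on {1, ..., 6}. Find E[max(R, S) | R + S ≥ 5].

14/3

P(R + S ≥ 5) = 4/5.
Summing max(R,S)·P(x,y) over outcomes with R + S ≥ 5 gives 56/15.
E[max(R, S) | R + S ≥ 5] = (56/15) / (4/5) = 14/3.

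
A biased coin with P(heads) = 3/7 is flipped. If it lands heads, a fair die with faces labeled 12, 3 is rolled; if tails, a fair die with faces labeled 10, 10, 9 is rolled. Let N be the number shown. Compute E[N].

E[N | heads] = (12+3)/2 = 15/2.
E[N | tails] = (10+10+9)/3 = 29/3.
E[N] = (3/7)·(15/2) + (4/7)·(29/3) = 367/42.

367/42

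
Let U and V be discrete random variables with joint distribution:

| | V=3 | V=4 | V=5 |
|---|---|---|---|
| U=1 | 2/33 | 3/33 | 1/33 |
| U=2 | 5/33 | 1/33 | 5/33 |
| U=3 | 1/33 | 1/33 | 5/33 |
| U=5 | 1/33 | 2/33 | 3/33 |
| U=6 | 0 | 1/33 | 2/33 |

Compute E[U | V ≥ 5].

53/16

P(V ≥ 5) = 16/33.
Σ U·P over the event = 1·(1/33) + 2·(5/33) + 3·(5/33) + 5·(3/33) + 6·(2/33) = 53/33.
E[U | V ≥ 5] = (53/33) / (16/33) = 53/16.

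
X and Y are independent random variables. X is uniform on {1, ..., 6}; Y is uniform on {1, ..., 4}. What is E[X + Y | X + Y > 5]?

P(X + Y > 5) = 7/12.
Summing (X+Y)·P(x,y) over outcomes with X + Y > 5 gives 13/3.
E[X + Y | X + Y > 5] = (13/3) / (7/12) = 52/7.

52/7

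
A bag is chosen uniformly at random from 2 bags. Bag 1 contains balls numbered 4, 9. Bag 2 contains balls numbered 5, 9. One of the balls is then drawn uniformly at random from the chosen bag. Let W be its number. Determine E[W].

27/4

E[W | bag 1] = (4+9)/2 = 13/2.
E[W | bag 2] = (5+9)/2 = 7.
E[W] = (1/2)·(13/2) + (1/2)·(7) = 27/4.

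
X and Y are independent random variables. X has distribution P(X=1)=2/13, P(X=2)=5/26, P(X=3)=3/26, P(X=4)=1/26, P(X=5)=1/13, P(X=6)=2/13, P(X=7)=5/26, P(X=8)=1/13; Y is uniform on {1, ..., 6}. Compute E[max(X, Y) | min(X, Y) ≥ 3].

415/68

P(min(X, Y) ≥ 3) = 17/39.
Summing max(X,Y)·P(x,y) over outcomes with min(X, Y) ≥ 3 gives 415/156.
E[max(X, Y) | min(X, Y) ≥ 3] = (415/156) / (17/39) = 415/68.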